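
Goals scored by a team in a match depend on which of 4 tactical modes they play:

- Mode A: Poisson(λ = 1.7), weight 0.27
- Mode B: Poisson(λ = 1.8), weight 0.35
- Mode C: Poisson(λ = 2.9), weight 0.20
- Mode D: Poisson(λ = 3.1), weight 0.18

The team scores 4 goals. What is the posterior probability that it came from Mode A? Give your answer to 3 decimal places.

P(component k | x) = π_k·f_k(x) / marginal(x), where marginal(x) = Σ_j π_j·f_j(x).
Poisson probabilities:
  L_A = 0.0635746
  L_B = 0.0723017
  L_C = 0.162154
  L_D = 0.17335
Prior × likelihood for each component:
  π_A·L_A = 0.27 × 0.0635746 = 0.0171651
  π_B·L_B = 0.35 × 0.0723017 = 0.0253056
  π_C·L_C = 0.20 × 0.162154 = 0.0324307
  π_D·L_D = 0.18 × 0.17335 = 0.0312029
Sum: 0.0171651 + 0.0253056 + 0.0324307 + 0.0312029 = 0.106104
So the posterior for Mode A is 0.0171651 / 0.106104 ≈ 0.162.

0.162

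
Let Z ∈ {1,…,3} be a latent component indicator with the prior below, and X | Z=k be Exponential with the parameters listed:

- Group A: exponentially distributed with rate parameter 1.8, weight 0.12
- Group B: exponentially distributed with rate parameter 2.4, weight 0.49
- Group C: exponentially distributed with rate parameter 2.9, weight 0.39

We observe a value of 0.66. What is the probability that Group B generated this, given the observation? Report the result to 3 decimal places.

P(component k | x) = π_k·f_k(x) / marginal(x), where marginal(x) = Σ_j π_j·f_j(x).
Exponential densities:
  f_A = 0.548695
  f_B = 0.492367
  f_C = 0.427719
Prior × likelihood for each component:
  π_A·f_A = 0.12 × 0.548695 = 0.0658433
  π_B·f_B = 0.49 × 0.492367 = 0.24126
  π_C·f_C = 0.39 × 0.427719 = 0.16681
Normaliser: 0.0658433 + 0.24126 + 0.16681 = 0.473913
P(Group B | x) = 0.24126 / 0.473913 ≈ 0.509

0.509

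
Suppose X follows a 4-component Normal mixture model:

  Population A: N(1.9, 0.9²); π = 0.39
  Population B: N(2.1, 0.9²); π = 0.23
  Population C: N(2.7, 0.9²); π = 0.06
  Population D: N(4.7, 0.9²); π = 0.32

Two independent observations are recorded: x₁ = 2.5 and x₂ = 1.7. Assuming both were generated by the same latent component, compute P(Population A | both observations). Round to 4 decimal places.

Apply Bayes' rule: the posterior for each component is proportional to its prior times its likelihood at x.
Since both observations come from the same component, the likelihood for component k is f_k(x₁)·f_k(x₂).
  p_A = [0.354942] × [0.432458] = 0.153498
  p_B = [0.401582] × [0.401582] = 0.161268
  p_C = [0.432458] × [0.239103] = 0.103402
  p_D = [0.0223432] × [0.00171364] = 3.82883e-05
Weight by the priors:
  w_A·p_A = 0.39 × 0.153498 = 0.0598641
  w_B·p_B = 0.23 × 0.161268 = 0.0370917
  w_C·p_C = 0.06 × 0.103402 = 0.00620412
  w_D·p_D = 0.32 × 3.82883e-05 = 1.22523e-05
Normaliser: 0.0598641 + 0.0370917 + 0.00620412 + 1.22523e-05 = 0.103172
P(Population A | x) = 0.0598641 / 0.103172 ≈ 0.5802

0.5802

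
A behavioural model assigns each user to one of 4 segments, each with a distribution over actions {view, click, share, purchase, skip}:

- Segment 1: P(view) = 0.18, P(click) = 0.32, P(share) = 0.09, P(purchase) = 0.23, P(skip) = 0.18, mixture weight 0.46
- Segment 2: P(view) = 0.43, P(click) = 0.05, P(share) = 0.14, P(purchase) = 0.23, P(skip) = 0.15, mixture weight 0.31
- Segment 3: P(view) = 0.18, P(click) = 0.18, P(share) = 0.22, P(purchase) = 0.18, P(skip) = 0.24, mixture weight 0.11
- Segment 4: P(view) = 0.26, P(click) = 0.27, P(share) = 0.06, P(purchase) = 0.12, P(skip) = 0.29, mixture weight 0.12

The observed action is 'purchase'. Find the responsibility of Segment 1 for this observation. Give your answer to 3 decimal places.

P(component k | x) = π_k·f_k(x) / marginal(x), where marginal(x) = Σ_j π_j·f_j(x).
Evaluate each component's likelihood at the observed value:
  p_1 = 0.23
  p_2 = 0.23
  p_3 = 0.18
  p_4 = 0.12
Multiply by the mixture weights:
  π_1·p_1 = 0.46 × 0.23 = 0.1058
  π_2·p_2 = 0.31 × 0.23 = 0.0713
  π_3·p_3 = 0.11 × 0.18 = 0.0198
  π_4·p_4 = 0.12 × 0.12 = 0.0144
Marginal: 0.1058 + 0.0713 + 0.0198 + 0.0144 = 0.2113
So the posterior for Segment 1 is 0.1058 / 0.2113 ≈ 0.501.

0.501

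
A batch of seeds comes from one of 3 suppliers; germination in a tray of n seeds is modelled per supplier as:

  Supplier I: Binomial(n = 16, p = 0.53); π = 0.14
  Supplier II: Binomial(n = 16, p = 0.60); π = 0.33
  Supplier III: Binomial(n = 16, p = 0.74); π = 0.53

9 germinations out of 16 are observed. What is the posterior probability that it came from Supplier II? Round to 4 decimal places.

0.5130

P(component k | x) = π_k·f_k(x) / marginal(x), where marginal(x) = Σ_j π_j·f_j(x).
Component likelihoods at x = 9 germinations out of 16:
  p_I = 0.191247
  p_II = 0.188889
  p_III = 0.0611399
Prior × likelihood for each component:
  π_I·p_I = 0.14 × 0.191247 = 0.0267745
  π_II·p_II = 0.33 × 0.188889 = 0.0623334
  π_III·p_III = 0.53 × 0.0611399 = 0.0324042
Evidence: 0.0267745 + 0.0623334 + 0.0324042 = 0.121512
P(Supplier II | the observation) = 0.0623334 / 0.121512 ≈ 0.5130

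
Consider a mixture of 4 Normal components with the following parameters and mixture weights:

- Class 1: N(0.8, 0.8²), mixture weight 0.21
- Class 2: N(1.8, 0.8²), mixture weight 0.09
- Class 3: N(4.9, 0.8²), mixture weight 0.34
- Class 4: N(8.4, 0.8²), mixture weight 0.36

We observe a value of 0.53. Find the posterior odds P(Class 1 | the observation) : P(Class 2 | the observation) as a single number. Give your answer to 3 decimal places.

The posterior odds equal the prior odds times the likelihood ratio: (π_i/π_j)·(f_i(x)/f_j(x)).
Evaluate each component's likelihood at the observed value:
  f_1 = (1/(0.8·√(2π)))·exp(−(0.53−0.8)²/(2·0.8²)) = 0.498678·exp(-0.05695) = 0.47107
  f_2 = (1/(0.8·√(2π)))·exp(−(0.53−1.8)²/(2·0.8²)) = 0.498678·exp(-1.26008) = 0.141441
  f_3 = (1/(0.8·√(2π)))·exp(−(0.53−4.9)²/(2·0.8²)) = 0.498678·exp(-14.91945) = 1.65342e-07
  f_4 = (1/(0.8·√(2π)))·exp(−(0.53−8.4)²/(2·0.8²)) = 0.498678·exp(-48.38820) = 4.82048e-22
Posterior odds = (π_1·f_1) / (π_2·f_2) = (0.21·0.47107) / (0.09·0.141441) = 0.0989247 / 0.0127297 ≈ 7.771

7.771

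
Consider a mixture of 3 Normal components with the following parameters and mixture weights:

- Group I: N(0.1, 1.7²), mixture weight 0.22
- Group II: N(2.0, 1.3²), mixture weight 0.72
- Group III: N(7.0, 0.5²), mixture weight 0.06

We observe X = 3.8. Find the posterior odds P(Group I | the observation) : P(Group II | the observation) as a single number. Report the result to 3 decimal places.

Posterior odds = (π_i f_i(x)) / (π_j f_j(x)); the normalising sum cancels.
Normal densities:
  f_I = 0.02197
  f_II = 0.117669
  f_III = 1.01763e-09
0.00483339 / 0.0847214 ≈ 0.057

0.057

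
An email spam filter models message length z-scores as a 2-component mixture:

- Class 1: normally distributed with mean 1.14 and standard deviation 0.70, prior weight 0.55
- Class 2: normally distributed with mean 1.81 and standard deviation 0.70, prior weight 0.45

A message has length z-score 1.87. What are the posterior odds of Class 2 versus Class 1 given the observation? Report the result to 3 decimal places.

1.404

The posterior odds equal the prior odds times the likelihood ratio: (w_i/w_j)·(f_i(x)/f_j(x)).
Component likelihoods at x = 1.87:
  L_1 = 0.330867
  L_2 = 0.567828
0.255523 / 0.181977 ≈ 1.404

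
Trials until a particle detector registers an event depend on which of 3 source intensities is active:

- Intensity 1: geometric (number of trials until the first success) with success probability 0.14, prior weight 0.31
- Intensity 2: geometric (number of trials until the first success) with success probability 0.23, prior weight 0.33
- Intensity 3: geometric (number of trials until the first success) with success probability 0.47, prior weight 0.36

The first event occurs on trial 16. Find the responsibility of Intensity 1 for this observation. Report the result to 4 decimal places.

0.7486

By Bayes' theorem, P(k | x) = w_k f_k(x) / Σ_j w_j f_j(x).
Evaluate each component's likelihood at the observed value:
  p_1 = 0.14·(1−0.14)^15 = 0.14·0.104106 = 0.0145749
  p_2 = 0.23·(1−0.23)^15 = 0.23·0.0198317 = 0.0045613
  p_3 = 0.47·(1−0.47)^15 = 0.47·7.31372e-05 = 3.43745e-05
Multiply by the mixture weights:
  w_1·p_1 = 0.31 × 0.0145749 = 0.00451821
  w_2·p_2 = 0.33 × 0.0045613 = 0.00150523
  w_3·p_3 = 0.36 × 3.43745e-05 = 1.23748e-05
Denominator: 0.00451821 + 0.00150523 + 1.23748e-05 = 0.00603581
P(Intensity 1 | data) ≈ 0.7486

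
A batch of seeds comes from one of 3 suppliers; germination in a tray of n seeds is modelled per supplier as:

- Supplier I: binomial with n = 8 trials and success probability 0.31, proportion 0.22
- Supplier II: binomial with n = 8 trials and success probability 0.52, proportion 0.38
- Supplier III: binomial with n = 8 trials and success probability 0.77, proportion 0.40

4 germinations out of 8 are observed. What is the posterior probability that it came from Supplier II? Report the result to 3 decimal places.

P(component k | x) = π_k·f_k(x) / marginal(x), where marginal(x) = Σ_j π_j·f_j(x).
Binomial probabilities:
  p_I = 0.146535
  p_II = 0.271692
  p_III = 0.0688608
Prior × likelihood for each component:
  π_I·p_I = 0.22 × 0.146535 = 0.0322377
  π_II·p_II = 0.38 × 0.271692 = 0.103243
  π_III·p_III = 0.40 × 0.0688608 = 0.0275443
Normaliser: 0.0322377 + 0.103243 + 0.0275443 = 0.163025
Responsibility of Supplier II: 0.103243 / 0.163025 ≈ 0.633

0.633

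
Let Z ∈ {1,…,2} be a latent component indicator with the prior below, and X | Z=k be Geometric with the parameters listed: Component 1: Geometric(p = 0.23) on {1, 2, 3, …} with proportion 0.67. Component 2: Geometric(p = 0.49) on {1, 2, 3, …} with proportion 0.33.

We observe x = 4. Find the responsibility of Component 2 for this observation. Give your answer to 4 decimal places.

0.2337

Posterior ∝ prior × likelihood, so P(k | x) ∝ w_k f_k(x); normalise over all components.
Geometric probabilities:
  f_1 = 0.23·(1−0.23)^3 = 0.23·0.456533 = 0.105003
  f_2 = 0.49·(1−0.49)^3 = 0.49·0.132651 = 0.064999
Prior × likelihood for each component:
  w_1·f_1 = 0.67 × 0.105003 = 0.0703517
  w_2·f_2 = 0.33 × 0.064999 = 0.0214497
Sum: 0.0703517 + 0.0214497 = 0.0918014
P(Component 2 | the observation) ≈ 0.2337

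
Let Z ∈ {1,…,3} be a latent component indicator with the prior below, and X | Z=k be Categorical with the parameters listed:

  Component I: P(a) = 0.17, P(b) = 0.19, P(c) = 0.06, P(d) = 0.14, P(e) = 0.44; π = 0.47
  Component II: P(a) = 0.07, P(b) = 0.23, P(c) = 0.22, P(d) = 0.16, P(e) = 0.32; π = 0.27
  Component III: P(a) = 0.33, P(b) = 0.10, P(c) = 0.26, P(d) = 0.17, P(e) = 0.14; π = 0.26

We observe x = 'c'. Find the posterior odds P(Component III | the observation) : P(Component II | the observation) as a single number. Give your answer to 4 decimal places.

1.1380

Posterior odds = (π_i f_i(x)) / (π_j f_j(x)); the normalising sum cancels.
Categorical probabilities:
  f_I = 0.06
  f_II = 0.22
  f_III = 0.26
Posterior odds = (π_III·f_III) / (π_II·f_II) = (0.26·0.26) / (0.27·0.22) = 0.0676 / 0.0594 ≈ 1.1380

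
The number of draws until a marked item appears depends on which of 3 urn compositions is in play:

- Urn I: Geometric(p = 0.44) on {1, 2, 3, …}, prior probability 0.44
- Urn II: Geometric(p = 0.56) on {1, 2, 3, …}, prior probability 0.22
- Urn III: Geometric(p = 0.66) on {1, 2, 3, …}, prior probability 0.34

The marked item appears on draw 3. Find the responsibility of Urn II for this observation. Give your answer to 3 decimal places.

P(component k | x) = π_k·f_k(x) / marginal(x), where marginal(x) = Σ_j π_j·f_j(x).
Evaluate each component's likelihood at the observed value:
  L_I = 0.137984
  L_II = 0.108416
  L_III = 0.076296
Prior × likelihood for each component:
  π_I·L_I = 0.44 × 0.137984 = 0.060713
  π_II·L_II = 0.22 × 0.108416 = 0.0238515
  π_III·L_III = 0.34 × 0.076296 = 0.0259406
Evidence: 0.060713 + 0.0238515 + 0.0259406 = 0.110505
Responsibility of Urn II: 0.0238515 / 0.110505 ≈ 0.216

0.216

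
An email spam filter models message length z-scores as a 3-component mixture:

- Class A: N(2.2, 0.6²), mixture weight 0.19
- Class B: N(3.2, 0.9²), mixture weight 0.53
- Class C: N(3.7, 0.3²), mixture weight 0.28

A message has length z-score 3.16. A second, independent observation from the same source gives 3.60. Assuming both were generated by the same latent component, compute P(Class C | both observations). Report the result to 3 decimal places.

0.492

The responsibility of component k is w_k f_k(x) divided by Σ_j w_j f_j(x).
Since both observations come from the same component, the likelihood for component k is f_k(x₁)·f_k(x₂).
  p_A = [0.184868] × [0.0437031] = 0.00807932
  p_B = [0.442832] × [0.401582] = 0.177833
  p_C = [0.263167] × [1.25794] = 0.33105
Prior × likelihood for each component:
  w_A·p_A = 0.19 × 0.00807932 = 0.00153507
  w_B·p_B = 0.53 × 0.177833 = 0.0942516
  w_C·p_C = 0.28 × 0.33105 = 0.0926939
Marginal: 0.00153507 + 0.0942516 + 0.0926939 = 0.188481
Responsibility of Class C: 0.0926939 / 0.188481 ≈ 0.492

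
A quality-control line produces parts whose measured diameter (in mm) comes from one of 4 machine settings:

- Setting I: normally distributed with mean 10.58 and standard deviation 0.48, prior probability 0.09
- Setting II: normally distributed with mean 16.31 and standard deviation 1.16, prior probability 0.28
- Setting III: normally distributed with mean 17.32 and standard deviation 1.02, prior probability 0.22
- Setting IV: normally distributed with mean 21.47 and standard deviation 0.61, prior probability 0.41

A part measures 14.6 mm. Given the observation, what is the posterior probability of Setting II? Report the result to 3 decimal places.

0.930

The responsibility of component k is w_k f_k(x) divided by Σ_j w_j f_j(x).
Normal densities:
  p_I = (1/(0.48·√(2π)))·exp(−(14.6−10.58)²/(2·0.48²)) = 0.831130·exp(-35.07031) = 4.88456e-16
  p_II = (1/(1.16·√(2π)))·exp(−(14.6−16.31)²/(2·1.16²)) = 0.343916·exp(-1.08654) = 0.116031
  p_III = (1/(1.02·√(2π)))·exp(−(14.6−17.32)²/(2·1.02²)) = 0.391120·exp(-3.55556) = 0.0111725
  p_IV = (1/(0.61·√(2π)))·exp(−(14.6−21.47)²/(2·0.61²)) = 0.654004·exp(-63.41965) = 1.87404e-28
Prior × likelihood for each component:
  w_I·p_I = 0.09 × 4.88456e-16 = 4.39611e-17
  w_II·p_II = 0.28 × 0.116031 = 0.0324886
  w_III·p_III = 0.22 × 0.0111725 = 0.00245796
  w_IV·p_IV = 0.41 × 1.87404e-28 = 7.68355e-29
Marginal: 4.39611e-17 + 0.0324886 + 0.00245796 + 7.68355e-29 = 0.0349466
So the posterior for Setting II is 0.0324886 / 0.0349466 ≈ 0.930.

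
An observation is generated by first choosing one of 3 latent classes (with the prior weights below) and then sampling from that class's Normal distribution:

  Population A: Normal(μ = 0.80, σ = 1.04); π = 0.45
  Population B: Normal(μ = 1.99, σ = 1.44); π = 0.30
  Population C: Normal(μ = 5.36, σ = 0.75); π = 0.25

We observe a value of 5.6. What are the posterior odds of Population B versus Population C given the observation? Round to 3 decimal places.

0.028

The posterior odds equal the prior odds times the likelihood ratio: (P(Z=i)/P(Z=j))·(f_i(x)/f_j(x)).
Evaluate each component's likelihood at the observed value:
  f_A = 9.08354e-06
  f_B = 0.0119626
  f_C = 0.505374
Odds = (0.30/0.25) × (0.0119626/0.505374) = 1.2 × 0.0236709 ≈ 0.028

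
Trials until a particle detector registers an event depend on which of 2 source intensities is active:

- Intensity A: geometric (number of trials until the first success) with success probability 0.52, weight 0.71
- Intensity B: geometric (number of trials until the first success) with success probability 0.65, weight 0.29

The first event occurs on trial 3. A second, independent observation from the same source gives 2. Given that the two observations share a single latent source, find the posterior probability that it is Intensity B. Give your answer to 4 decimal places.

Apply Bayes' rule: the posterior for each component is proportional to its prior times its likelihood at x.
Since both observations come from the same component, the likelihood for component k is f_k(x₁)·f_k(x₂).
  f_A = [0.119808] × [0.2496] = 0.0299041
  f_B = [0.079625] × [0.2275] = 0.0181147
Unnormalised posteriors:
  π_A·f_A = 0.71 × 0.0299041 = 0.0212319
  π_B·f_B = 0.29 × 0.0181147 = 0.00525326
Sum: 0.0212319 + 0.00525326 = 0.0264852
Responsibility of Intensity B: 0.00525326 / 0.0264852 ≈ 0.1983

0.1983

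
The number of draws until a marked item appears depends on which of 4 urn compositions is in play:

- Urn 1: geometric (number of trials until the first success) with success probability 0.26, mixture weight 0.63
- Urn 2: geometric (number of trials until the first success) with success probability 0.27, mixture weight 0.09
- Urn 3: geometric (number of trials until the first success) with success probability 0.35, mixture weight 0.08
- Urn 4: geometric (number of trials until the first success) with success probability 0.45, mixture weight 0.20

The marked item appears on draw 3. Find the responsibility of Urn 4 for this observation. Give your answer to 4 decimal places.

0.1921

The responsibility of component k is π_k f_k(x) divided by Σ_j π_j f_j(x).
Geometric probabilities:
  f_1 = 0.26·(1−0.26)^2 = 0.26·0.5476 = 0.142376
  f_2 = 0.27·(1−0.27)^2 = 0.27·0.5329 = 0.143883
  f_3 = 0.35·(1−0.35)^2 = 0.35·0.4225 = 0.147875
  f_4 = 0.45·(1−0.45)^2 = 0.45·0.3025 = 0.136125
Weight by the priors:
  π_1·f_1 = 0.63 × 0.142376 = 0.0896969
  π_2·f_2 = 0.09 × 0.143883 = 0.0129495
  π_3·f_3 = 0.08 × 0.147875 = 0.01183
  π_4·f_4 = 0.20 × 0.136125 = 0.027225
Sum: 0.0896969 + 0.0129495 + 0.01183 + 0.027225 = 0.141701
Responsibility of Urn 4: 0.027225 / 0.141701 ≈ 0.1921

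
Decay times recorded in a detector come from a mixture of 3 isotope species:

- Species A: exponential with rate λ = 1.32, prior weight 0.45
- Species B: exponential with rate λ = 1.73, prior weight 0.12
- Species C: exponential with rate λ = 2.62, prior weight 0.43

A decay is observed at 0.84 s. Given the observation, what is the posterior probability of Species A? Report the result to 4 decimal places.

P(component k | x) = P(Z=k)·f_k(x) / marginal(x), where marginal(x) = Σ_j P(Z=j)·f_j(x).
Evaluate each component's likelihood at the observed value:
  L_A = 0.43554
  L_B = 0.40451
  L_C = 0.290072
Unnormalised posteriors:
  P(Z=A)·L_A = 0.45 × 0.43554 = 0.195993
  P(Z=B)·L_B = 0.12 × 0.40451 = 0.0485412
  P(Z=C)·L_C = 0.43 × 0.290072 = 0.124731
Denominator: 0.195993 + 0.0485412 + 0.124731 = 0.369265
P(Species A | x) ≈ 0.5308

0.5308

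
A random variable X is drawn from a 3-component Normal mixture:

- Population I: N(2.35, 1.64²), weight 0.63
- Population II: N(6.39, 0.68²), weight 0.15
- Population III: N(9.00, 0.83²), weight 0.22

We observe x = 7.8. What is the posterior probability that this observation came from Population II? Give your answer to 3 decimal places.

Posterior ∝ prior × likelihood, so P(k | x) ∝ w_k f_k(x); normalise over all components.
Evaluate each component's likelihood at the observed value:
  L_I = 0.000972766
  L_II = 0.0683552
  L_III = 0.169017
Prior × likelihood for each component:
  w_I·L_I = 0.63 × 0.000972766 = 0.000612843
  w_II·L_II = 0.15 × 0.0683552 = 0.0102533
  w_III·L_III = 0.22 × 0.169017 = 0.0371838
Marginal: 0.000612843 + 0.0102533 + 0.0371838 = 0.04805
So the posterior for Population II is 0.0102533 / 0.04805 ≈ 0.213.

0.213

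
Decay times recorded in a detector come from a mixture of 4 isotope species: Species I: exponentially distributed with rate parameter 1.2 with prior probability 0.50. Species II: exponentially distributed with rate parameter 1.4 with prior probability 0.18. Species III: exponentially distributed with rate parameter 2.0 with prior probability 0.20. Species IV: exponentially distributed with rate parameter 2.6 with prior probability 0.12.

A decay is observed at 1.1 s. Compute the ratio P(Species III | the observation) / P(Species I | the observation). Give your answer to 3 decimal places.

Posterior odds = (P(Z=i) f_i(x)) / (P(Z=j) f_j(x)); the normalising sum cancels.
Exponential densities:
  f_I = 1.2·e^(−1.2·1.1) = 1.2·e^(−1.3200) = 0.320562
  f_II = 1.4·e^(−1.4·1.1) = 1.4·e^(−1.5400) = 0.300134
  f_III = 2.0·e^(−2.0·1.1) = 2.0·e^(−2.2000) = 0.221606
  f_IV = 2.6·e^(−2.6·1.1) = 2.6·e^(−2.8600) = 0.148899
Odds = (0.20/0.50) × (0.221606/0.320562) = 0.4 × 0.691305 ≈ 0.277

0.277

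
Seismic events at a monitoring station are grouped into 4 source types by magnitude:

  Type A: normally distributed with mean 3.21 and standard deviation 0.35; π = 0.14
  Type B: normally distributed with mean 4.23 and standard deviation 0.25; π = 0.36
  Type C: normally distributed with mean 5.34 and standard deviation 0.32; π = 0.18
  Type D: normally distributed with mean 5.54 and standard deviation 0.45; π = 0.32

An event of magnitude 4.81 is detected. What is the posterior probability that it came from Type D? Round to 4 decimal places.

The responsibility of component k is π_k f_k(x) divided by Σ_j π_j f_j(x).
Component likelihoods at x = 4.81:
  f_A = (1/(0.35·√(2π)))·exp(−(4.81−3.21)²/(2·0.35²)) = 1.139835·exp(-10.44898) = 3.30299e-05
  f_B = (1/(0.25·√(2π)))·exp(−(4.81−4.23)²/(2·0.25²)) = 1.595769·exp(-2.69120) = 0.108192
  f_C = (1/(0.32·√(2π)))·exp(−(4.81−5.34)²/(2·0.32²)) = 1.246695·exp(-1.37158) = 0.316293
  f_D = (1/(0.45·√(2π)))·exp(−(4.81−5.54)²/(2·0.45²)) = 0.886538·exp(-1.31580) = 0.237822
Prior × likelihood for each component:
  π_A·f_A = 0.14 × 3.30299e-05 = 4.62419e-06
  π_B·f_B = 0.36 × 0.108192 = 0.0389493
  π_C·f_C = 0.18 × 0.316293 = 0.0569327
  π_D·f_D = 0.32 × 0.237822 = 0.076103
Sum: 4.62419e-06 + 0.0389493 + 0.0569327 + 0.076103 = 0.17199
P(Type D | data) = 0.076103 / 0.17199 ≈ 0.4425

0.4425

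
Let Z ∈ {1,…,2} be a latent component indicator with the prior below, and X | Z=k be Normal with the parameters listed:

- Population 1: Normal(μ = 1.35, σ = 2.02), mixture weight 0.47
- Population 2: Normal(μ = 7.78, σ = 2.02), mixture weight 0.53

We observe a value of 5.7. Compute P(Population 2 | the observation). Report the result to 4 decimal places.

0.8709

The responsibility of component k is π_k f_k(x) divided by Σ_j π_j f_j(x).
Normal densities:
  f_1 = 0.0194338
  f_2 = 0.11623
Multiply by the mixture weights:
  π_1·f_1 = 0.47 × 0.0194338 = 0.00913388
  π_2·f_2 = 0.53 × 0.11623 = 0.0616022
Normaliser: 0.00913388 + 0.0616022 = 0.070736
So the posterior for Population 2 is 0.0616022 / 0.070736 ≈ 0.8709.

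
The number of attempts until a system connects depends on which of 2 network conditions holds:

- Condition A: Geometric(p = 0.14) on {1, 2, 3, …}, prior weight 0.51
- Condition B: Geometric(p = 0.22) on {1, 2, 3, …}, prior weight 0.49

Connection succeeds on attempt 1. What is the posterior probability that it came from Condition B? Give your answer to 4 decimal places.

By Bayes' theorem, P(k | x) = P(Z=k) f_k(x) / Σ_j P(Z=j) f_j(x).
Geometric probabilities:
  f_A = 0.14
  f_B = 0.22
Multiply by the mixture weights:
  P(Z=A)·f_A = 0.51 × 0.14 = 0.0714
  P(Z=B)·f_B = 0.49 × 0.22 = 0.1078
Evidence: 0.0714 + 0.1078 = 0.1792
P(Condition B | x) ≈ 0.6016

0.6016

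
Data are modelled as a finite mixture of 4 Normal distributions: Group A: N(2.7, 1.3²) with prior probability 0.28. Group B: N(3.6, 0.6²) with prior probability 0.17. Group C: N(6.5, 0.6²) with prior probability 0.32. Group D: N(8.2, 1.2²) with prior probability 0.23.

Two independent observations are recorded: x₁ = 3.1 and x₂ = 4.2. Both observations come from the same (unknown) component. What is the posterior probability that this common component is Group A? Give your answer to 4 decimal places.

P(component k | x) = P(Z=k)·f_k(x) / marginal(x), where marginal(x) = Σ_j P(Z=j)·f_j(x).
Since both observations come from the same component, the likelihood for component k is f_k(x₁)·f_k(x₂).
  f_A = [(1/(1.3·√(2π)))·exp(−(3.1−2.7)²/(2·1.3²)) = 0.306879·exp(-0.04734) = 0.29269] × [0.157712] = 0.0461608
  f_B = [(1/(0.6·√(2π)))·exp(−(3.1−3.6)²/(2·0.6²)) = 0.664904·exp(-0.34722) = 0.469853] × [0.403285] = 0.189485
  f_C = [(1/(0.6·√(2π)))·exp(−(3.1−6.5)²/(2·0.6²)) = 0.664904·exp(-16.05556) = 7.07815e-08] × [0.000428451] = 3.03264e-11
  f_D = [(1/(1.2·√(2π)))·exp(−(3.1−8.2)²/(2·1.2²)) = 0.332452·exp(-9.03125) = 3.97655e-05] × [0.00128523] = 5.1108e-08
Multiply by the mixture weights:
  P(Z=A)·f_A = 0.28 × 0.0461608 = 0.012925
  P(Z=B)·f_B = 0.17 × 0.189485 = 0.0322124
  P(Z=C)·f_C = 0.32 × 3.03264e-11 = 9.70444e-12
  P(Z=D)·f_D = 0.23 × 5.1108e-08 = 1.17548e-08
Evidence: 0.012925 + 0.0322124 + 9.70444e-12 + 1.17548e-08 = 0.0451374
So the posterior for Group A is 0.012925 / 0.0451374 ≈ 0.2863.

0.2863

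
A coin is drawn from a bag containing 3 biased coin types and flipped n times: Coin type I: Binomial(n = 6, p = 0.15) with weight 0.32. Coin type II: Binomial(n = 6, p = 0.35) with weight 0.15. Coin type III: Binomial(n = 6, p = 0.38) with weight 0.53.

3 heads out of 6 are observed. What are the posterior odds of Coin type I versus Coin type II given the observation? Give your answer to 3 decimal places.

Only the two components matter; the odds are (π_i f_i(x)) / (π_j f_j(x)).
Binomial probabilities:
  p_I = 0.0414534
  p_II = 0.235491
  p_III = 0.261551
Odds = (0.32/0.15) × (0.0414534/0.235491) = 2.13333 × 0.17603 ≈ 0.376

0.376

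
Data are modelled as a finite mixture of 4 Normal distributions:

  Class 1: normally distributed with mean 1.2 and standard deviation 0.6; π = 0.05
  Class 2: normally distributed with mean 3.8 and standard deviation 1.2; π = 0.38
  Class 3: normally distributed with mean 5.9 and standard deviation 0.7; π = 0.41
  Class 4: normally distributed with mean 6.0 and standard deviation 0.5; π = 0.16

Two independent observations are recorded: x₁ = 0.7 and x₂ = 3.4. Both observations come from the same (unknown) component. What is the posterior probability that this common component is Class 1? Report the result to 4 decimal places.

By Bayes' theorem, P(k | x) = P(Z=k) f_k(x) / Σ_j P(Z=j) f_j(x).
Since both observations come from the same component, the likelihood for component k is f_k(x₁)·f_k(x₂).
  L_1 = [0.469853] × [0.000800451] = 0.000376094
  L_2 = [0.0118188] × [0.314486] = 0.00371684
  L_3 = [5.92693e-13] × [0.000968449] = 5.73993e-16
  L_4 = [3.18622e-25] × [1.07221e-06] = 3.41629e-31
Multiply by the mixture weights:
  P(Z=1)·L_1 = 0.05 × 0.000376094 = 1.88047e-05
  P(Z=2)·L_2 = 0.38 × 0.00371684 = 0.0014124
  P(Z=3)·L_3 = 0.41 × 5.73993e-16 = 2.35337e-16
  P(Z=4)·L_4 = 0.16 × 3.41629e-31 = 5.46606e-32
Evidence: 1.88047e-05 + 0.0014124 + 2.35337e-16 + 5.46606e-32 = 0.0014312
Responsibility of Class 1: 1.88047e-05 / 0.0014312 ≈ 0.0131

0.0131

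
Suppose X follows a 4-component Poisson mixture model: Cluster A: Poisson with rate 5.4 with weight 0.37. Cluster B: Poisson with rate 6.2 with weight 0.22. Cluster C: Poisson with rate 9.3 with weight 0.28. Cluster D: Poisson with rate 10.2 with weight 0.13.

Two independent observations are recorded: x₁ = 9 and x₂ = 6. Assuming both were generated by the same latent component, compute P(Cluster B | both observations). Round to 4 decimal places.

The responsibility of component k is π_k f_k(x) divided by Σ_j π_j f_j(x).
Since both observations come from the same component, the likelihood for component k is f_k(x₁)·f_k(x₂).
  f_A = [0.0485949] × [0.155539] = 0.00755841
  f_B = [0.0757071] × [0.1601] = 0.0121207
  f_C = [0.131113] × [0.0821536] = 0.0107714
  f_D = [0.122415] × [0.0581386] = 0.00711704
Prior × likelihood for each component:
  π_A·f_A = 0.37 × 0.00755841 = 0.00279661
  π_B·f_B = 0.22 × 0.0121207 = 0.00266656
  π_C·f_C = 0.28 × 0.0107714 = 0.00301599
  π_D·f_D = 0.13 × 0.00711704 = 0.000925216
Evidence: 0.00279661 + 0.00266656 + 0.00301599 + 0.000925216 = 0.00940437
Responsibility of Cluster B: 0.00266656 / 0.00940437 ≈ 0.2835

0.2835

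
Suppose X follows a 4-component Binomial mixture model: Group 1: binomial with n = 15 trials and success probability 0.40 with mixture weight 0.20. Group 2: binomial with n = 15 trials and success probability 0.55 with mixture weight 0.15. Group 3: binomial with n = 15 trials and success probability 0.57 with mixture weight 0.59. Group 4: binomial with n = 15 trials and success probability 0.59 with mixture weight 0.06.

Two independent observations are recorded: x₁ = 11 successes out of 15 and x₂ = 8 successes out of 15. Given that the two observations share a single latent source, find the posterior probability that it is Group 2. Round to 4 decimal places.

Apply Bayes' rule: the posterior for each component is proportional to its prior times its likelihood at x.
Since both observations come from the same component, the likelihood for component k is f_k(x₁)·f_k(x₂).
  f_1 = [0.00741989] × [0.118056] = 0.000875961
  f_2 = [0.077978] × [0.201344] = 0.0157004
  f_3 = [0.0963008] × [0.194907] = 0.0187697
  f_4 = [0.116316] × [0.184014] = 0.0214038
Prior × likelihood for each component:
  P(Z=1)·f_1 = 0.20 × 0.000875961 = 0.000175192
  P(Z=2)·f_2 = 0.15 × 0.0157004 = 0.00235506
  P(Z=3)·f_3 = 0.59 × 0.0187697 = 0.0110741
  P(Z=4)·f_4 = 0.06 × 0.0214038 = 0.00128423
Sum: 0.000175192 + 0.00235506 + 0.0110741 + 0.00128423 = 0.0148886
So the posterior for Group 2 is 0.00235506 / 0.0148886 ≈ 0.1582.

0.1582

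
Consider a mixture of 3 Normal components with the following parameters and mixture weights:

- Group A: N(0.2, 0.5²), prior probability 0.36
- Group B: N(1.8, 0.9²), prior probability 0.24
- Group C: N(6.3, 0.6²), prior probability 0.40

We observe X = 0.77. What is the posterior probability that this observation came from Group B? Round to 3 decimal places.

0.269

By Bayes' theorem, P(k | x) = π_k f_k(x) / Σ_j π_j f_j(x).
Evaluate each component's likelihood at the observed value:
  p_A = (1/(0.5·√(2π)))·exp(−(0.77−0.2)²/(2·0.5²)) = 0.797885·exp(-0.64980) = 0.416616
  p_B = (1/(0.9·√(2π)))·exp(−(0.77−1.8)²/(2·0.9²)) = 0.443269·exp(-0.65488) = 0.230281
  p_C = (1/(0.6·√(2π)))·exp(−(0.77−6.3)²/(2·0.6²)) = 0.664904·exp(-42.47347) = 2.38103e-19
Weight by the priors:
  π_A·p_A = 0.36 × 0.416616 = 0.149982
  π_B·p_B = 0.24 × 0.230281 = 0.0552675
  π_C·p_C = 0.40 × 2.38103e-19 = 9.52411e-20
Normaliser: 0.149982 + 0.0552675 + 9.52411e-20 = 0.205249
P(Group B | x) ≈ 0.269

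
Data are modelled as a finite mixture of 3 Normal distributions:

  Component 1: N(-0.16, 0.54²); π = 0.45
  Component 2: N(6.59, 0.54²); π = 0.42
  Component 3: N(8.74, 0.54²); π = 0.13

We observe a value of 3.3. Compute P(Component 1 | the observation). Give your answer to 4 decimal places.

Apply Bayes' rule: the posterior for each component is proportional to its prior times its likelihood at x.
Evaluate each component's likelihood at the observed value:
  p_1 = (1/(0.54·√(2π)))·exp(−(3.3−-0.16)²/(2·0.54²)) = 0.738782·exp(-20.52743) = 8.98596e-10
  p_2 = (1/(0.54·√(2π)))·exp(−(3.3−6.59)²/(2·0.54²)) = 0.738782·exp(-18.55984) = 6.42805e-09
  p_3 = (1/(0.54·√(2π)))·exp(−(3.3−8.74)²/(2·0.54²)) = 0.738782·exp(-50.74348) = 6.77487e-23
Prior × likelihood for each component:
  π_1·p_1 = 0.45 × 8.98596e-10 = 4.04368e-10
  π_2·p_2 = 0.42 × 6.42805e-09 = 2.69978e-09
  π_3·p_3 = 0.13 × 6.77487e-23 = 8.80733e-24
Sum: 4.04368e-10 + 2.69978e-09 + 8.80733e-24 = 3.10415e-09
So the posterior for Component 1 is 4.04368e-10 / 3.10415e-09 ≈ 0.1303.

0.1303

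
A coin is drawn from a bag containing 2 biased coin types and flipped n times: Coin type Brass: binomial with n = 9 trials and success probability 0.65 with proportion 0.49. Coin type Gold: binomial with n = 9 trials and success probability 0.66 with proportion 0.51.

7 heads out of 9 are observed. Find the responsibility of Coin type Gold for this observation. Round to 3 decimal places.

0.522

Posterior ∝ prior × likelihood, so P(k | x) ∝ π_k f_k(x); normalise over all components.
Evaluate each component's likelihood at the observed value:
  f_Brass = C(9,7)·0.65^7·0.35^2 = 36·0.0490223·0.1225 = 0.216188
  f_Gold = C(9,7)·0.66^7·0.34^2 = 36·0.0545516·0.1156 = 0.227022
Unnormalised posteriors:
  π_Brass·f_Brass = 0.49 × 0.216188 = 0.105932
  π_Gold·f_Gold = 0.51 × 0.227022 = 0.115781
Sum: 0.105932 + 0.115781 = 0.221713
Responsibility of Coin type Gold: 0.115781 / 0.221713 ≈ 0.522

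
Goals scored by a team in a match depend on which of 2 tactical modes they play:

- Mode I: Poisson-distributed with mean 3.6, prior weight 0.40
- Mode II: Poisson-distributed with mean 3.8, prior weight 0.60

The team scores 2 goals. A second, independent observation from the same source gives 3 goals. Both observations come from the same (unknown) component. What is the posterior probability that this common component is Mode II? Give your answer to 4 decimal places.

0.5685

Apply Bayes' rule: the posterior for each component is proportional to its prior times its likelihood at x.
Since both observations come from the same component, the likelihood for component k is f_k(x₁)·f_k(x₂).
  L_I = [0.177058] × [0.212469] = 0.0376193
  L_II = [0.161517] × [0.204588] = 0.0330445
Prior × likelihood for each component:
  w_I·L_I = 0.40 × 0.0376193 = 0.0150477
  w_II·L_II = 0.60 × 0.0330445 = 0.0198267
Evidence: 0.0150477 + 0.0198267 = 0.0348744
P(Mode II | x₁,x₂) = 0.0198267 / 0.0348744 ≈ 0.5685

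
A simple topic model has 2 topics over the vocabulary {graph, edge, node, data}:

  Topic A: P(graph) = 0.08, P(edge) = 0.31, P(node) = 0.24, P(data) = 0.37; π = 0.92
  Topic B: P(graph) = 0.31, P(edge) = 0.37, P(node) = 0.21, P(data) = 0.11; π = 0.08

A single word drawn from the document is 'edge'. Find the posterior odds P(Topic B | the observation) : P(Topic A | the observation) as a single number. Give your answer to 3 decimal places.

0.104

Posterior odds = (w_i f_i(x)) / (w_j f_j(x)); the normalising sum cancels.
Evaluate each component's likelihood at the observed value:
  p_A = P(edge | comp) = 0.31
  p_B = P(edge | comp) = 0.37
Odds = (0.08/0.92) × (0.37/0.31) = 0.0869565 × 1.19355 ≈ 0.104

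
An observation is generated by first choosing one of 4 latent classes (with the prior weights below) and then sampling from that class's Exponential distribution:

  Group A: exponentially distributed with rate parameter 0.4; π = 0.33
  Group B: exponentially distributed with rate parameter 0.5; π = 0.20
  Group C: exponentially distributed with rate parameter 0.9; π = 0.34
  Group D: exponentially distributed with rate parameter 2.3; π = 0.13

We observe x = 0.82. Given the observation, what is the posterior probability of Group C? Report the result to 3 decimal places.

0.414

P(component k | x) = π_k·f_k(x) / marginal(x), where marginal(x) = Σ_j π_j·f_j(x).
Evaluate each component's likelihood at the observed value:
  f_A = 0.4·e^(−0.4·0.82) = 0.4·e^(−0.3280) = 0.288145
  f_B = 0.5·e^(−0.5·0.82) = 0.5·e^(−0.4100) = 0.331825
  f_C = 0.9·e^(−0.9·0.82) = 0.9·e^(−0.7380) = 0.430262
  f_D = 2.3·e^(−2.3·0.82) = 2.3·e^(−1.8860) = 0.348858
Prior × likelihood for each component:
  π_A·f_A = 0.33 × 0.288145 = 0.0950879
  π_B·f_B = 0.20 × 0.331825 = 0.066365
  π_C·f_C = 0.34 × 0.430262 = 0.146289
  π_D·f_D = 0.13 × 0.348858 = 0.0453515
Sum: 0.0950879 + 0.066365 + 0.146289 + 0.0453515 = 0.353094
P(Group C | data) = 0.146289 / 0.353094 ≈ 0.414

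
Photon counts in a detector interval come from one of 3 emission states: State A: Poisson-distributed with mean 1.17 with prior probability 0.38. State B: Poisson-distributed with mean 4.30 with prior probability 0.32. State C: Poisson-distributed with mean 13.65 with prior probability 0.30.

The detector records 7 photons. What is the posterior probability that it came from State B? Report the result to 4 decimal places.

By Bayes' theorem, P(k | x) = π_k f_k(x) / Σ_j π_j f_j(x).
Poisson probabilities:
  f_A = e^(−1.17)·1.17^7/7! = 0.000184819
  f_B = e^(−4.30)·4.30^7/7! = 0.0731783
  f_C = e^(−13.65)·13.65^7/7! = 0.0206718
Weight by the priors:
  π_A·f_A = 0.38 × 0.000184819 = 7.02311e-05
  π_B·f_B = 0.32 × 0.0731783 = 0.0234171
  π_C·f_C = 0.30 × 0.0206718 = 0.00620154
Sum: 7.02311e-05 + 0.0234171 + 0.00620154 = 0.0296888
P(State B | 7 photons) ≈ 0.7887

0.7887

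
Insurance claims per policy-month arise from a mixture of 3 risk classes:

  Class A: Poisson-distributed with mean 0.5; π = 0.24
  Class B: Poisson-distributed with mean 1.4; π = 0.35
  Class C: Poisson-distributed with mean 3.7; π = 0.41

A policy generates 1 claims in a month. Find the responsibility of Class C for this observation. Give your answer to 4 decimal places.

0.1623

Posterior ∝ prior × likelihood, so P(k | x) ∝ w_k f_k(x); normalise over all components.
Poisson probabilities:
  f_A = 0.303265
  f_B = 0.345236
  f_C = 0.091477
Unnormalised posteriors:
  w_A·f_A = 0.24 × 0.303265 = 0.0727837
  w_B·f_B = 0.35 × 0.345236 = 0.120833
  w_C·f_C = 0.41 × 0.091477 = 0.0375056
Marginal: 0.0727837 + 0.120833 + 0.0375056 = 0.231122
P(Class C | data) = 0.0375056 / 0.231122 ≈ 0.1623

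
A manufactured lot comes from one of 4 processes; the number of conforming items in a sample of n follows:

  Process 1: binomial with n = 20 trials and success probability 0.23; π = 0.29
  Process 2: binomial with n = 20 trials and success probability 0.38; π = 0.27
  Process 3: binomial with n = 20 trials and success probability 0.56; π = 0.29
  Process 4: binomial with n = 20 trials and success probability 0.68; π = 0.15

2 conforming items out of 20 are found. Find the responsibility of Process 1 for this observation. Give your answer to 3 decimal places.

0.951

Posterior ∝ prior × likelihood, so P(k | x) ∝ w_k f_k(x); normalise over all components.
Binomial probabilities:
  L_1 = 0.0910002
  L_2 = 0.00502772
  L_3 = 2.27655e-05
  L_4 = 1.0876e-07
Weight by the priors:
  w_1·L_1 = 0.29 × 0.0910002 = 0.0263901
  w_2·L_2 = 0.27 × 0.00502772 = 0.00135748
  w_3·L_3 = 0.29 × 2.27655e-05 = 6.602e-06
  w_4·L_4 = 0.15 × 1.0876e-07 = 1.63141e-08
Normaliser: 0.0263901 + 0.00135748 + 6.602e-06 + 1.63141e-08 = 0.0277542
P(Process 1 | data) ≈ 0.951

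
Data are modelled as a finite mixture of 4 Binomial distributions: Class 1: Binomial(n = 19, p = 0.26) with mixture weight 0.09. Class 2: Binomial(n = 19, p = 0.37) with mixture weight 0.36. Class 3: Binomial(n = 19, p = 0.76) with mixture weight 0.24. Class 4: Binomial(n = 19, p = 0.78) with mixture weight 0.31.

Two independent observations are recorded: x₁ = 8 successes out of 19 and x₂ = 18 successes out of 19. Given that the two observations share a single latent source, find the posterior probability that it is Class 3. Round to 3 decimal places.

0.528

By Bayes' theorem, P(k | x) = π_k f_k(x) / Σ_j π_j f_j(x).
Since both observations come from the same component, the likelihood for component k is f_k(x₁)·f_k(x₂).
  f_1 = [0.0575114] × [4.14482e-10] = 2.38374e-11
  f_2 = [0.164732] × [2.02174e-07] = 3.33045e-08
  f_3 = [0.00128012] × [0.0326294] = 4.17696e-05
  f_4 = [0.000605097] × [0.0477396] = 2.88871e-05
Multiply by the mixture weights:
  π_1·f_1 = 0.09 × 2.38374e-11 = 2.14537e-12
  π_2·f_2 = 0.36 × 3.33045e-08 = 1.19896e-08
  π_3·f_3 = 0.24 × 4.17696e-05 = 1.00247e-05
  π_4·f_4 = 0.31 × 2.88871e-05 = 8.955e-06
Evidence: 2.14537e-12 + 1.19896e-08 + 1.00247e-05 + 8.955e-06 = 1.89917e-05
Responsibility of Class 3: 1.00247e-05 / 1.89917e-05 ≈ 0.528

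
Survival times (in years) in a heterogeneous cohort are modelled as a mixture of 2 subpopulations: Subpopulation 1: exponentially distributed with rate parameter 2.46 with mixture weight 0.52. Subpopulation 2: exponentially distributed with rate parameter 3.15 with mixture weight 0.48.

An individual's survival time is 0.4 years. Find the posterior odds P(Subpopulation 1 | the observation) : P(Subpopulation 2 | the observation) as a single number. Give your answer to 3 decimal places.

1.115

The posterior odds equal the prior odds times the likelihood ratio: (π_i/π_j)·(f_i(x)/f_j(x)).
Exponential densities:
  p_1 = 0.91958
  p_2 = 0.89351
Posterior odds = (π_1·p_1) / (π_2·p_2) = (0.52·0.91958) / (0.48·0.89351) = 0.478181 / 0.428885 ≈ 1.115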